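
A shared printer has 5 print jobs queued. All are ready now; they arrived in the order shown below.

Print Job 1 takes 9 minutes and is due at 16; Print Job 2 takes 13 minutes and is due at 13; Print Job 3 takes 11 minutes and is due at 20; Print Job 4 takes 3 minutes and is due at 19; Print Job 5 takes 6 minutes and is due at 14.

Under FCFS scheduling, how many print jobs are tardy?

4

FIFO (arrival order): Print Job 1 Print Job 2 Print Job 3 Print Job 4 Print Job 5.
Print Job 1: 0→9, due 16, tardiness 0
Print Job 2: 9→22, due 13, tardiness 9
Print Job 3: 22→33, due 20, tardiness 13
Print Job 4: 33→36, due 19, tardiness 17
Print Job 5: 36→42, due 14, tardiness 28
Late print jobs: 4.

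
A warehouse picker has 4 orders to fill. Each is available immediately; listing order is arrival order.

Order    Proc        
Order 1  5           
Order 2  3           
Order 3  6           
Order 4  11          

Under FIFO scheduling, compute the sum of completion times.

52

FIFO (arrival order): Order 1 Order 2 Order 3 Order 4.
Order 1: 0→5
Order 2: 5→8
Order 3: 8→14
Order 4: 14→25
Sum = 5+8+14+25 = 52.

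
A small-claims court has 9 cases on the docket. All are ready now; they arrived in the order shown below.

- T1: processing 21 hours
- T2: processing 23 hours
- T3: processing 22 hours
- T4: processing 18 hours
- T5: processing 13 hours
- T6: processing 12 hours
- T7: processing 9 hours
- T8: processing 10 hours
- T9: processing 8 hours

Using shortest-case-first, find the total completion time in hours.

553

SPT (increasing processing time): T9 T7 T8 T6 T5 T4 T1 T3 T2.
T9: 0→8
T7: 8→17
T8: 17→27
T6: 27→39
T5: 39→52
T4: 52→70
T1: 70→91
T3: 91→113
T2: 113→136
Sum = 8+17+27+39+52+70+91+113+136 = 553.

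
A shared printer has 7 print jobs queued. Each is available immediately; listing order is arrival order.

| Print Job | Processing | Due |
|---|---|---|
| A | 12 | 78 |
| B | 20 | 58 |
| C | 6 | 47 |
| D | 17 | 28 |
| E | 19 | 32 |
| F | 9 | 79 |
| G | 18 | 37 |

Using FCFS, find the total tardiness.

FIFO (arrival order): A B C D E F G.
A: 0→12, due 78, tardiness 0
B: 12→32, due 58, tardiness 0
C: 32→38, due 47, tardiness 0
D: 38→55, due 28, tardiness 27
E: 55→74, due 32, tardiness 42
F: 74→83, due 79, tardiness 4
G: 83→101, due 37, tardiness 64
Sum = 0+0+0+27+42+4+64 = 137.

137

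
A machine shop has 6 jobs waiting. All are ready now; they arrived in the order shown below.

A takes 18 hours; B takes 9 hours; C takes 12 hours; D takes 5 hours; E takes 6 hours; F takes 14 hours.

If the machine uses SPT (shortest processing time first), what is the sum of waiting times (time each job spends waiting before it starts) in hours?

SPT (increasing processing time): D E B C F A.
D: waits 0, runs 0→5
E: waits 5, runs 5→11
B: waits 11, runs 11→20
C: waits 20, runs 20→32
F: waits 32, runs 32→46
A: waits 46, runs 46→64
Sum = 0+5+11+20+32+46 = 114.

114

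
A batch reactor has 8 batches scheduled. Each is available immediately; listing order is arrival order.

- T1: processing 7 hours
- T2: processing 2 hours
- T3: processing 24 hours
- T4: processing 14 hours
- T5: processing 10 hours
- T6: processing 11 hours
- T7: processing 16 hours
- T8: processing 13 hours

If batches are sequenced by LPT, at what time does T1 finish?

95

LPT (decreasing processing time): T3 T7 T4 T8 T6 T5 T1 T2.
T3: 0→24
T7: 24→40
T4: 40→54
T8: 54→67
T6: 67→78
T5: 78→88
T1: 88→95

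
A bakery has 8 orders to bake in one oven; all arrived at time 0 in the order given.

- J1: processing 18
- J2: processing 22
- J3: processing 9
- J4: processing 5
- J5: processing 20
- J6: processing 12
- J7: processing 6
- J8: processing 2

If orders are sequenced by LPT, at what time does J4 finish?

LPT (decreasing processing time): J2 J5 J1 J6 J3 J7 J4 J8.
J2: 0→22
J5: 22→42
J1: 42→60
J6: 60→72
J3: 72→81
J7: 81→87
J4: 87→92

92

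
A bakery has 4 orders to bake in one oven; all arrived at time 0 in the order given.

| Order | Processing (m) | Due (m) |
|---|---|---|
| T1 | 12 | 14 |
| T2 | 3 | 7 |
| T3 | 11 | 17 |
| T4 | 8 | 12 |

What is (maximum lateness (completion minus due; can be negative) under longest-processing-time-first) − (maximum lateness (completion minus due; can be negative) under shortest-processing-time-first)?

7

LPT (decreasing processing time): T1 T3 T4 T2.
T1: 0→12, due 14, lateness -2
T3: 12→23, due 17, lateness 6
T4: 23→31, due 12, lateness 19
T2: 31→34, due 7, lateness 27
Maximum = 27.
SPT (increasing processing time): T2 T4 T3 T1.
T2: 0→3, due 7, lateness -4
T4: 3→11, due 12, lateness -1
T3: 11→22, due 17, lateness 5
T1: 22→34, due 14, lateness 20
Maximum = 20.
Difference = 27 − 20 = 7.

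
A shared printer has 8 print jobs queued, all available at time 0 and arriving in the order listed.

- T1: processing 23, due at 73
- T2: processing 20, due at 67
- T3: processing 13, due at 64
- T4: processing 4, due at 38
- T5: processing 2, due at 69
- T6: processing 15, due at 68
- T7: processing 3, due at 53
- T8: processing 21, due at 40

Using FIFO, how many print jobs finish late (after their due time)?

4

FIFO (arrival order): T1 T2 T3 T4 T5 T6 T7 T8.
T1: 0→23, due 73, tardiness 0
T2: 23→43, due 67, tardiness 0
T3: 43→56, due 64, tardiness 0
T4: 56→60, due 38, tardiness 22
T5: 60→62, due 69, tardiness 0
T6: 62→77, due 68, tardiness 9
T7: 77→80, due 53, tardiness 27
T8: 80→101, due 40, tardiness 61
Late print jobs: 4.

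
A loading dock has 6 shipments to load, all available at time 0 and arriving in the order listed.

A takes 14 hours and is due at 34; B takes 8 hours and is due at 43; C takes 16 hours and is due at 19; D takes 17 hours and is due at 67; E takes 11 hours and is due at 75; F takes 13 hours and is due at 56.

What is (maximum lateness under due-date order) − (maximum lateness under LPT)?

-32

EDD (increasing due date): C A B F D E.
C: 0→16, due 19, lateness -3
A: 16→30, due 34, lateness -4
B: 30→38, due 43, lateness -5
F: 38→51, due 56, lateness -5
D: 51→68, due 67, lateness 1
E: 68→79, due 75, lateness 4
Maximum = 4.
LPT (decreasing processing time): D C A F E B.
D: 0→17, due 67, lateness -50
C: 17→33, due 19, lateness 14
A: 33→47, due 34, lateness 13
F: 47→60, due 56, lateness 4
E: 60→71, due 75, lateness -4
B: 71→79, due 43, lateness 36
Maximum = 36.
Difference = 4 − 36 = -32.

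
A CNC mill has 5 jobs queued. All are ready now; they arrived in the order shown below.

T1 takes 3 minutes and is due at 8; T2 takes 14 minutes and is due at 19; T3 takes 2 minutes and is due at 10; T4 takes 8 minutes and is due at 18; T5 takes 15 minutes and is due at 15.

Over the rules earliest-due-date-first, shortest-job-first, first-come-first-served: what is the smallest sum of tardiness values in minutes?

35

EDD (increasing due date): T1 T3 T5 T4 T2.
T1: 0→3, due 8, tardiness 0
T3: 3→5, due 10, tardiness 0
T5: 5→20, due 15, tardiness 5
T4: 20→28, due 18, tardiness 10
T2: 28→42, due 19, tardiness 23
Sum = 0+0+5+10+23 = 38.
SPT (increasing processing time): T3 T1 T4 T2 T5.
T3: 0→2, due 10, tardiness 0
T1: 2→5, due 8, tardiness 0
T4: 5→13, due 18, tardiness 0
T2: 13→27, due 19, tardiness 8
T5: 27→42, due 15, tardiness 27
Sum = 0+0+0+8+27 = 35.
FIFO (arrival order): T1 T2 T3 T4 T5.
T1: 0→3, due 8, tardiness 0
T2: 3→17, due 19, tardiness 0
T3: 17→19, due 10, tardiness 9
T4: 19→27, due 18, tardiness 9
T5: 27→42, due 15, tardiness 27
Sum = 0+0+9+9+27 = 45.
EDD 38, SPT 35, FIFO 45 → minimum 35.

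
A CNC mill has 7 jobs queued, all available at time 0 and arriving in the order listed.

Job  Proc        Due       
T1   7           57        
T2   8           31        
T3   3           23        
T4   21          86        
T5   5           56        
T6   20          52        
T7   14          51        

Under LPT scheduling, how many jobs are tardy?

LPT (decreasing processing time): T4 T6 T7 T2 T1 T5 T3.
T4: 0→21, due 86, tardiness 0
T6: 21→41, due 52, tardiness 0
T7: 41→55, due 51, tardiness 4
T2: 55→63, due 31, tardiness 32
T1: 63→70, due 57, tardiness 13
T5: 70→75, due 56, tardiness 19
T3: 75→78, due 23, tardiness 55
Late jobs: 5.

5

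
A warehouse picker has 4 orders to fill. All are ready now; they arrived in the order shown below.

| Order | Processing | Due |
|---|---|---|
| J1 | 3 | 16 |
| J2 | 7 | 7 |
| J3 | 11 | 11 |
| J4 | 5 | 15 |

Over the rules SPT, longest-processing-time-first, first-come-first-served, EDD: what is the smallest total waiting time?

SPT (increasing processing time): J1 J4 J2 J3.
J1: waits 0, runs 0→3
J4: waits 3, runs 3→8
J2: waits 8, runs 8→15
J3: waits 15, runs 15→26
Sum = 0+3+8+15 = 26.
LPT (decreasing processing time): J3 J2 J4 J1.
J3: waits 0, runs 0→11
J2: waits 11, runs 11→18
J4: waits 18, runs 18→23
J1: waits 23, runs 23→26
Sum = 0+11+18+23 = 52.
FIFO (arrival order): J1 J2 J3 J4.
J1: waits 0, runs 0→3
J2: waits 3, runs 3→10
J3: waits 10, runs 10→21
J4: waits 21, runs 21→26
Sum = 0+3+10+21 = 34.
EDD (increasing due date): J2 J3 J4 J1.
J2: waits 0, runs 0→7
J3: waits 7, runs 7→18
J4: waits 18, runs 18→23
J1: waits 23, runs 23→26
Sum = 0+7+18+23 = 48.
SPT 26, LPT 52, FIFO 34, EDD 48 → minimum 26.

26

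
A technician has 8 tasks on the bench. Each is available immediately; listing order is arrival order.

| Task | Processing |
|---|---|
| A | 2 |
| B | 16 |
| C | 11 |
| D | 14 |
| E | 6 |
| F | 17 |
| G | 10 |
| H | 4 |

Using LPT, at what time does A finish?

LPT (decreasing processing time): F B D C G E H A.
F: 0→17
B: 17→33
D: 33→47
C: 47→58
G: 58→68
E: 68→74
H: 74→78
A: 78→80

80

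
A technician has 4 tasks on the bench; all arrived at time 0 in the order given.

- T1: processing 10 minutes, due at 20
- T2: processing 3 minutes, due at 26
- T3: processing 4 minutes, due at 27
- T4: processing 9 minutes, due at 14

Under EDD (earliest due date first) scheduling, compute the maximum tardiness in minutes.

0

EDD (increasing due date): T4 T1 T2 T3.
T4: 0→9, due 14, tardiness 0
T1: 9→19, due 20, tardiness 0
T2: 19→22, due 26, tardiness 0
T3: 22→26, due 27, tardiness 0
Maximum = 0.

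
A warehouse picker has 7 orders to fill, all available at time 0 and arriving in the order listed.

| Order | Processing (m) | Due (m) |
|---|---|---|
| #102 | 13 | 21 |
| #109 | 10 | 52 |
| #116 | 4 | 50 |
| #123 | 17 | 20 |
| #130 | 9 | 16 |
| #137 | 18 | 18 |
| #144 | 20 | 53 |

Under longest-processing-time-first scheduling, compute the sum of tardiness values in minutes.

LPT (decreasing processing time): #144 #137 #123 #102 #109 #130 #116.
#144: 0→20, due 53, tardiness 0
#137: 20→38, due 18, tardiness 20
#123: 38→55, due 20, tardiness 35
#102: 55→68, due 21, tardiness 47
#109: 68→78, due 52, tardiness 26
#130: 78→87, due 16, tardiness 71
#116: 87→91, due 50, tardiness 41
Sum = 0+20+35+47+26+71+41 = 240.

240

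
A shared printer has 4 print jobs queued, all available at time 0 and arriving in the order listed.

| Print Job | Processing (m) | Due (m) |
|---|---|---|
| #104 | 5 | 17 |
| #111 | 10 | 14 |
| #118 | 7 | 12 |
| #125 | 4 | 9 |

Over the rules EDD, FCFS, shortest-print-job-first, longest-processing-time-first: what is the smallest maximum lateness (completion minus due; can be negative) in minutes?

9

EDD (increasing due date): #125 #118 #111 #104.
#125: 0→4, due 9, lateness -5
#118: 4→11, due 12, lateness -1
#111: 11→21, due 14, lateness 7
#104: 21→26, due 17, lateness 9
Maximum = 9.
FIFO (arrival order): #104 #111 #118 #125.
#104: 0→5, due 17, lateness -12
#111: 5→15, due 14, lateness 1
#118: 15→22, due 12, lateness 10
#125: 22→26, due 9, lateness 17
Maximum = 17.
SPT (increasing processing time): #125 #104 #118 #111.
#125: 0→4, due 9, lateness -5
#104: 4→9, due 17, lateness -8
#118: 9→16, due 12, lateness 4
#111: 16→26, due 14, lateness 12
Maximum = 12.
LPT (decreasing processing time): #111 #118 #104 #125.
#111: 0→10, due 14, lateness -4
#118: 10→17, due 12, lateness 5
#104: 17→22, due 17, lateness 5
#125: 22→26, due 9, lateness 17
Maximum = 17.
EDD 9, FIFO 17, SPT 12, LPT 17 → minimum 9.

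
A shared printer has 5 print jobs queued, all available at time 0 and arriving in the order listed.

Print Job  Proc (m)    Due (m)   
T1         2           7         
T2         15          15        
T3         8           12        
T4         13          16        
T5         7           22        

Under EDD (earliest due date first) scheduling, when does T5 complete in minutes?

45

EDD (increasing due date): T1 T3 T2 T4 T5.
T1: 0→2
T3: 2→10
T2: 10→25
T4: 25→38
T5: 38→45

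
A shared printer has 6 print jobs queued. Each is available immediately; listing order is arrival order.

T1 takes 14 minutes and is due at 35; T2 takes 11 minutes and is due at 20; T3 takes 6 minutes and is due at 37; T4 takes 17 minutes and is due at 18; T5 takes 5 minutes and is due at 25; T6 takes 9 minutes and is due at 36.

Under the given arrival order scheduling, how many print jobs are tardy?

FIFO (arrival order): T1 T2 T3 T4 T5 T6.
T1: 0→14, due 35, tardiness 0
T2: 14→25, due 20, tardiness 5
T3: 25→31, due 37, tardiness 0
T4: 31→48, due 18, tardiness 30
T5: 48→53, due 25, tardiness 28
T6: 53→62, due 36, tardiness 26
Late print jobs: 4.

4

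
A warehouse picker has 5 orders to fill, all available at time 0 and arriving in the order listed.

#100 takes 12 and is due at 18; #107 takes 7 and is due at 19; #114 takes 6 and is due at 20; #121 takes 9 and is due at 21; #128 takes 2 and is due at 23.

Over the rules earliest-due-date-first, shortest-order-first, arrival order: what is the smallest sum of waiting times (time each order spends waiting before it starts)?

49

EDD (increasing due date): #100 #107 #114 #121 #128.
#100: waits 0, runs 0→12
#107: waits 12, runs 12→19
#114: waits 19, runs 19→25
#121: waits 25, runs 25→34
#128: waits 34, runs 34→36
Sum = 0+12+19+25+34 = 90.
SPT (increasing processing time): #128 #114 #107 #121 #100.
#128: waits 0, runs 0→2
#114: waits 2, runs 2→8
#107: waits 8, runs 8→15
#121: waits 15, runs 15→24
#100: waits 24, runs 24→36
Sum = 0+2+8+15+24 = 49.
FIFO (arrival order): #100 #107 #114 #121 #128.
#100: waits 0, runs 0→12
#107: waits 12, runs 12→19
#114: waits 19, runs 19→25
#121: waits 25, runs 25→34
#128: waits 34, runs 34→36
Sum = 0+12+19+25+34 = 90.
EDD 90, SPT 49, FIFO 90 → minimum 49.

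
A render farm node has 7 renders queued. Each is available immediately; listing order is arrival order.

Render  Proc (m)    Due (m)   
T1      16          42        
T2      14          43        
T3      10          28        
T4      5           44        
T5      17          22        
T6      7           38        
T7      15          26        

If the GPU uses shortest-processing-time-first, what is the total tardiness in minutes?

112

SPT (increasing processing time): T4 T6 T3 T2 T7 T1 T5.
T4: 0→5, due 44, tardiness 0
T6: 5→12, due 38, tardiness 0
T3: 12→22, due 28, tardiness 0
T2: 22→36, due 43, tardiness 0
T7: 36→51, due 26, tardiness 25
T1: 51→67, due 42, tardiness 25
T5: 67→84, due 22, tardiness 62
Sum = 0+0+0+0+25+25+62 = 112.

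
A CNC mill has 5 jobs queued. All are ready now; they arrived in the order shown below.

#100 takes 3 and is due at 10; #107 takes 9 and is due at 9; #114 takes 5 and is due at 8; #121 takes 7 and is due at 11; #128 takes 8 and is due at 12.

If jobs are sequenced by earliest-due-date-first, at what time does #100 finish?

17

EDD (increasing due date): #114 #107 #100 #121 #128.
#114: 0→5
#107: 5→14
#100: 14→17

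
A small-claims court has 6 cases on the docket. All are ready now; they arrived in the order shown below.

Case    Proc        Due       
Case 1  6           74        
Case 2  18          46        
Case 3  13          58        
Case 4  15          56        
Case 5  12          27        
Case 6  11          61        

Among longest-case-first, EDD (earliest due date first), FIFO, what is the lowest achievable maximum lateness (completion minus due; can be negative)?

8

LPT (decreasing processing time): Case 2 Case 4 Case 3 Case 5 Case 6 Case 1.
Case 2: 0→18, due 46, lateness -28
Case 4: 18→33, due 56, lateness -23
Case 3: 33→46, due 58, lateness -12
Case 5: 46→58, due 27, lateness 31
Case 6: 58→69, due 61, lateness 8
Case 1: 69→75, due 74, lateness 1
Maximum = 31.
EDD (increasing due date): Case 5 Case 2 Case 4 Case 3 Case 6 Case 1.
Case 5: 0→12, due 27, lateness -15
Case 2: 12→30, due 46, lateness -16
Case 4: 30→45, due 56, lateness -11
Case 3: 45→58, due 58, lateness 0
Case 6: 58→69, due 61, lateness 8
Case 1: 69→75, due 74, lateness 1
Maximum = 8.
FIFO (arrival order): Case 1 Case 2 Case 3 Case 4 Case 5 Case 6.
Case 1: 0→6, due 74, lateness -68
Case 2: 6→24, due 46, lateness -22
Case 3: 24→37, due 58, lateness -21
Case 4: 37→52, due 56, lateness -4
Case 5: 52→64, due 27, lateness 37
Case 6: 64→75, due 61, lateness 14
Maximum = 37.
LPT 31, EDD 8, FIFO 37 → minimum 8.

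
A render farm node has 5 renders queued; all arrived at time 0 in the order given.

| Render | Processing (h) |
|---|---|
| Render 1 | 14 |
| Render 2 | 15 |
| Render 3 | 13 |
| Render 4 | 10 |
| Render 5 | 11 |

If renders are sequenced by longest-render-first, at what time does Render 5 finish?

LPT (decreasing processing time): Render 2 Render 1 Render 3 Render 5 Render 4.
Render 2: 0→15
Render 1: 15→29
Render 3: 29→42
Render 5: 42→53

53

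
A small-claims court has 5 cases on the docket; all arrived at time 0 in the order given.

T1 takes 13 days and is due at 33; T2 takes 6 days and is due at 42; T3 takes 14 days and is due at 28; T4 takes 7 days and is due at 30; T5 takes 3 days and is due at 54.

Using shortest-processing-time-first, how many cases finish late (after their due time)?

1

SPT (increasing processing time): T5 T2 T4 T1 T3.
T5: 0→3, due 54, tardiness 0
T2: 3→9, due 42, tardiness 0
T4: 9→16, due 30, tardiness 0
T1: 16→29, due 33, tardiness 0
T3: 29→43, due 28, tardiness 15
Late cases: 1.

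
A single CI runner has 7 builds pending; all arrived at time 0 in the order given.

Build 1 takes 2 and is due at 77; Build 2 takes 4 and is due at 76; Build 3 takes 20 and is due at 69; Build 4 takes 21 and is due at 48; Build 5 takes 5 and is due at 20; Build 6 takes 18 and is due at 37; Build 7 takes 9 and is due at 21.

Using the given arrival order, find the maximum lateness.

FIFO (arrival order): Build 1 Build 2 Build 3 Build 4 Build 5 Build 6 Build 7.
Build 1: 0→2, due 77, lateness -75
Build 2: 2→6, due 76, lateness -70
Build 3: 6→26, due 69, lateness -43
Build 4: 26→47, due 48, lateness -1
Build 5: 47→52, due 20, lateness 32
Build 6: 52→70, due 37, lateness 33
Build 7: 70→79, due 21, lateness 58
Maximum = 58.

58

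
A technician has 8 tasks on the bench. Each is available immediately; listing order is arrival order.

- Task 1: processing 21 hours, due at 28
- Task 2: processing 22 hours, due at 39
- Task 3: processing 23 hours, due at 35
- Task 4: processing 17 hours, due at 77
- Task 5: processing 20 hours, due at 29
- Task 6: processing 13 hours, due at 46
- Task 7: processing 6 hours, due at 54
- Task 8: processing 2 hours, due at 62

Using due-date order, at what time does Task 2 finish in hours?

EDD (increasing due date): Task 1 Task 5 Task 3 Task 2 Task 6 Task 7 Task 8 Task 4.
Task 1: 0→21
Task 5: 21→41
Task 3: 41→64
Task 2: 64→86

86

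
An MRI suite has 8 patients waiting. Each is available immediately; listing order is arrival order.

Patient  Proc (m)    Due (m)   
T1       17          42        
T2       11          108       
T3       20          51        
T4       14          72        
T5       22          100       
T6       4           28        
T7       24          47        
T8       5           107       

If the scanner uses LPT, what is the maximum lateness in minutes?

LPT (decreasing processing time): T7 T5 T3 T1 T4 T2 T8 T6.
T7: 0→24, due 47, lateness -23
T5: 24→46, due 100, lateness -54
T3: 46→66, due 51, lateness 15
T1: 66→83, due 42, lateness 41
T4: 83→97, due 72, lateness 25
T2: 97→108, due 108, lateness 0
T8: 108→113, due 107, lateness 6
T6: 113→117, due 28, lateness 89
Maximum = 89.

89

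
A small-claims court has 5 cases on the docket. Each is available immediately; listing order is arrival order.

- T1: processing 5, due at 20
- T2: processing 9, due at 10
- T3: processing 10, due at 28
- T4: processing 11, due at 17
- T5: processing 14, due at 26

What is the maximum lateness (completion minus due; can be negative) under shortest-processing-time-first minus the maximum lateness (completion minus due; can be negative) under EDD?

2

SPT (increasing processing time): T1 T2 T3 T4 T5.
T1: 0→5, due 20, lateness -15
T2: 5→14, due 10, lateness 4
T3: 14→24, due 28, lateness -4
T4: 24→35, due 17, lateness 18
T5: 35→49, due 26, lateness 23
Maximum = 23.
EDD (increasing due date): T2 T4 T1 T5 T3.
T2: 0→9, due 10, lateness -1
T4: 9→20, due 17, lateness 3
T1: 20→25, due 20, lateness 5
T5: 25→39, due 26, lateness 13
T3: 39→49, due 28, lateness 21
Maximum = 21.
Difference = 23 − 21 = 2.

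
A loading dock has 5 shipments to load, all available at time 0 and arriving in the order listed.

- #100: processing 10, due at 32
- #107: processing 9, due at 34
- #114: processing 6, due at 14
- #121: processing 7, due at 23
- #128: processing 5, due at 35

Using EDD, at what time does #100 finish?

EDD (increasing due date): #114 #121 #100 #107 #128.
#114: 0→6
#121: 6→13
#100: 13→23

23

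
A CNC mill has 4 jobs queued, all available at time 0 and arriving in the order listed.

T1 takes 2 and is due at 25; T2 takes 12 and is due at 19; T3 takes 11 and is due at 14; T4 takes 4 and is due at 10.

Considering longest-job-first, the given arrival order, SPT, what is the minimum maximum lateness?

10

LPT (decreasing processing time): T2 T3 T4 T1.
T2: 0→12, due 19, lateness -7
T3: 12→23, due 14, lateness 9
T4: 23→27, due 10, lateness 17
T1: 27→29, due 25, lateness 4
Maximum = 17.
FIFO (arrival order): T1 T2 T3 T4.
T1: 0→2, due 25, lateness -23
T2: 2→14, due 19, lateness -5
T3: 14→25, due 14, lateness 11
T4: 25→29, due 10, lateness 19
Maximum = 19.
SPT (increasing processing time): T1 T4 T3 T2.
T1: 0→2, due 25, lateness -23
T4: 2→6, due 10, lateness -4
T3: 6→17, due 14, lateness 3
T2: 17→29, due 19, lateness 10
Maximum = 10.
LPT 17, FIFO 19, SPT 10 → minimum 10.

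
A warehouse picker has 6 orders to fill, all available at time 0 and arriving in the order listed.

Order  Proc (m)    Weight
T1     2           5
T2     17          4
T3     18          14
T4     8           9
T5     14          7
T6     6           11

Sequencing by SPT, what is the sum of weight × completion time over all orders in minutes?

SPT (increasing processing time): T1 T6 T4 T5 T2 T3.
T1: finishes 2, weight 5, w·C = 10
T6: finishes 8, weight 11, w·C = 88
T4: finishes 16, weight 9, w·C = 144
T5: finishes 30, weight 7, w·C = 210
T2: finishes 47, weight 4, w·C = 188
T3: finishes 65, weight 14, w·C = 910
Sum = 10+88+144+210+188+910 = 1550.

1550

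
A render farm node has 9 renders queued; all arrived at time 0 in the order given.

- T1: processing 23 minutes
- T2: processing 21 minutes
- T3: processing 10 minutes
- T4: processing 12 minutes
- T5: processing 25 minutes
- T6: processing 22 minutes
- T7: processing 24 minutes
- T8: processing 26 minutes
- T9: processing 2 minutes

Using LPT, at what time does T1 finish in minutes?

98

LPT (decreasing processing time): T8 T5 T7 T1 T6 T2 T4 T3 T9.
T8: 0→26
T5: 26→51
T7: 51→75
T1: 75→98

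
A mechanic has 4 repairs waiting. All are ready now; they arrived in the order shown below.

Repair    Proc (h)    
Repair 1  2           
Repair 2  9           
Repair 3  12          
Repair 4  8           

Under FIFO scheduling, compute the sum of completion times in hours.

67

FIFO (arrival order): Repair 1 Repair 2 Repair 3 Repair 4.
Repair 1: 0→2
Repair 2: 2→11
Repair 3: 11→23
Repair 4: 23→31
Sum = 2+11+23+31 = 67.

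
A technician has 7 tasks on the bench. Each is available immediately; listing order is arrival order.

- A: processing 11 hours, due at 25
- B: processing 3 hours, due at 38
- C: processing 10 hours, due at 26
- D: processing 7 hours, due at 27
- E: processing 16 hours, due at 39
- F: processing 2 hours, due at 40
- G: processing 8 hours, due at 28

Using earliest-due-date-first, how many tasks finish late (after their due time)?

5

EDD (increasing due date): A C D G B E F.
A: 0→11, due 25, tardiness 0
C: 11→21, due 26, tardiness 0
D: 21→28, due 27, tardiness 1
G: 28→36, due 28, tardiness 8
B: 36→39, due 38, tardiness 1
E: 39→55, due 39, tardiness 16
F: 55→57, due 40, tardiness 17
Late tasks: 5.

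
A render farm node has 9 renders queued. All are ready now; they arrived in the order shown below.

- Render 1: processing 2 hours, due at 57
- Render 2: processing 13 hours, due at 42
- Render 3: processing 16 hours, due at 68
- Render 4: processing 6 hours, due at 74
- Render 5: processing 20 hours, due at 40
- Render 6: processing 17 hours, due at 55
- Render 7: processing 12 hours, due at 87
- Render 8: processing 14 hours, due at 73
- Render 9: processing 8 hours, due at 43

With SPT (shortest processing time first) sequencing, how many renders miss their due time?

3

SPT (increasing processing time): Render 1 Render 4 Render 9 Render 7 Render 2 Render 8 Render 3 Render 6 Render 5.
Render 1: 0→2, due 57, tardiness 0
Render 4: 2→8, due 74, tardiness 0
Render 9: 8→16, due 43, tardiness 0
Render 7: 16→28, due 87, tardiness 0
Render 2: 28→41, due 42, tardiness 0
Render 8: 41→55, due 73, tardiness 0
Render 3: 55→71, due 68, tardiness 3
Render 6: 71→88, due 55, tardiness 33
Render 5: 88→108, due 40, tardiness 68
Late renders: 3.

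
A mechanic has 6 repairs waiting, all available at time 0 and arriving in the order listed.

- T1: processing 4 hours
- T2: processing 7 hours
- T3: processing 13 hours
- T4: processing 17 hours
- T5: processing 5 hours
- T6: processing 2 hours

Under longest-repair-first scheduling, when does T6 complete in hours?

LPT (decreasing processing time): T4 T3 T2 T5 T1 T6.
T4: 0→17
T3: 17→30
T2: 30→37
T5: 37→42
T1: 42→46
T6: 46→48

48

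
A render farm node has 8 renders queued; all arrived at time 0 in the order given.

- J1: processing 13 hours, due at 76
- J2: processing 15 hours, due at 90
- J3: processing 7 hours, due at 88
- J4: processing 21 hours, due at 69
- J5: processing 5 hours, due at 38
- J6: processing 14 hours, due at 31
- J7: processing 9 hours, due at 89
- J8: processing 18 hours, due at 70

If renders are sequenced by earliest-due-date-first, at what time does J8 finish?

EDD (increasing due date): J6 J5 J4 J8 J1 J3 J7 J2.
J6: 0→14
J5: 14→19
J4: 19→40
J8: 40→58

58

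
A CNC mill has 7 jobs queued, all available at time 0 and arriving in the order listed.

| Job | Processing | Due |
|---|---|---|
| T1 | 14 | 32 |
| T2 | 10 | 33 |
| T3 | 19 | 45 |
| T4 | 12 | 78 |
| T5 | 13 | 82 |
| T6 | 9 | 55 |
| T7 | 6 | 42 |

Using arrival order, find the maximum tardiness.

FIFO (arrival order): T1 T2 T3 T4 T5 T6 T7.
T1: 0→14, due 32, tardiness 0
T2: 14→24, due 33, tardiness 0
T3: 24→43, due 45, tardiness 0
T4: 43→55, due 78, tardiness 0
T5: 55→68, due 82, tardiness 0
T6: 68→77, due 55, tardiness 22
T7: 77→83, due 42, tardiness 41
Maximum = 41.

41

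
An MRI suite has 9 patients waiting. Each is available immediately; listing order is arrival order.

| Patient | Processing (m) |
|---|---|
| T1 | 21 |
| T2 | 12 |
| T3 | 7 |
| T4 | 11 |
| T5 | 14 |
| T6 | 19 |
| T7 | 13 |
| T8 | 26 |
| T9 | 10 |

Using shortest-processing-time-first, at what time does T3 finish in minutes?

SPT (increasing processing time): T3 T9 T4 T2 T7 T5 T6 T1 T8.
T3: 0→7

7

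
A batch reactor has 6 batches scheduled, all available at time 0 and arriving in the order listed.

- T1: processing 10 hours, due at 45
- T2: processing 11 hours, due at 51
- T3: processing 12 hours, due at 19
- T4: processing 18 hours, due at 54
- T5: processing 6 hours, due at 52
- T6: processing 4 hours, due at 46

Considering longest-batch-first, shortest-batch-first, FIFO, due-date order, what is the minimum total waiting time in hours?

108

LPT (decreasing processing time): T4 T3 T2 T1 T5 T6.
T4: waits 0, runs 0→18
T3: waits 18, runs 18→30
T2: waits 30, runs 30→41
T1: waits 41, runs 41→51
T5: waits 51, runs 51→57
T6: waits 57, runs 57→61
Sum = 0+18+30+41+51+57 = 197.
SPT (increasing processing time): T6 T5 T1 T2 T3 T4.
T6: waits 0, runs 0→4
T5: waits 4, runs 4→10
T1: waits 10, runs 10→20
T2: waits 20, runs 20→31
T3: waits 31, runs 31→43
T4: waits 43, runs 43→61
Sum = 0+4+10+20+31+43 = 108.
FIFO (arrival order): T1 T2 T3 T4 T5 T6.
T1: waits 0, runs 0→10
T2: waits 10, runs 10→21
T3: waits 21, runs 21→33
T4: waits 33, runs 33→51
T5: waits 51, runs 51→57
T6: waits 57, runs 57→61
Sum = 0+10+21+33+51+57 = 172.
EDD (increasing due date): T3 T1 T6 T2 T5 T4.
T3: waits 0, runs 0→12
T1: waits 12, runs 12→22
T6: waits 22, runs 22→26
T2: waits 26, runs 26→37
T5: waits 37, runs 37→43
T4: waits 43, runs 43→61
Sum = 0+12+22+26+37+43 = 140.
LPT 197, SPT 108, FIFO 172, EDD 140 → minimum 108.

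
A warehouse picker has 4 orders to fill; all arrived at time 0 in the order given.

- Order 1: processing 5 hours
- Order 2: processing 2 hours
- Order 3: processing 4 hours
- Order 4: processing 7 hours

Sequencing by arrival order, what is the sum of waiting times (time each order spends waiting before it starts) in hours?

FIFO (arrival order): Order 1 Order 2 Order 3 Order 4.
Order 1: waits 0, runs 0→5
Order 2: waits 5, runs 5→7
Order 3: waits 7, runs 7→11
Order 4: waits 11, runs 11→18
Sum = 0+5+7+11 = 23.

23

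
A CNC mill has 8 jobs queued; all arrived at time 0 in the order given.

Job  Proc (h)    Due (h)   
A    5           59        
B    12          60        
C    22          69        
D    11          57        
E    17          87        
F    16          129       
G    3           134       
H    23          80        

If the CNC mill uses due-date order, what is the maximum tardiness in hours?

EDD (increasing due date): D A B C H E F G.
D: 0→11, due 57, tardiness 0
A: 11→16, due 59, tardiness 0
B: 16→28, due 60, tardiness 0
C: 28→50, due 69, tardiness 0
H: 50→73, due 80, tardiness 0
E: 73→90, due 87, tardiness 3
F: 90→106, due 129, tardiness 0
G: 106→109, due 134, tardiness 0
Maximum = 3.

3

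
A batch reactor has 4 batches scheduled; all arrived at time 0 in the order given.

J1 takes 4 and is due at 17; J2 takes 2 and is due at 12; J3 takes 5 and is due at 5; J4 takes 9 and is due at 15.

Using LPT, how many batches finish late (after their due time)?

LPT (decreasing processing time): J4 J3 J1 J2.
J4: 0→9, due 15, tardiness 0
J3: 9→14, due 5, tardiness 9
J1: 14→18, due 17, tardiness 1
J2: 18→20, due 12, tardiness 8
Late batches: 3.

3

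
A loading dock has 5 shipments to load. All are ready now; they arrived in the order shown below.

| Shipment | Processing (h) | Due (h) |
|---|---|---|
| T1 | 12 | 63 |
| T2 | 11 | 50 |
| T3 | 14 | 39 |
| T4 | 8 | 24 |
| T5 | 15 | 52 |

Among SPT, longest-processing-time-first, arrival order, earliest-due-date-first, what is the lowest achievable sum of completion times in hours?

163

SPT (increasing processing time): T4 T2 T1 T3 T5.
T4: 0→8
T2: 8→19
T1: 19→31
T3: 31→45
T5: 45→60
Sum = 8+19+31+45+60 = 163.
LPT (decreasing processing time): T5 T3 T1 T2 T4.
T5: 0→15
T3: 15→29
T1: 29→41
T2: 41→52
T4: 52→60
Sum = 15+29+41+52+60 = 197.
FIFO (arrival order): T1 T2 T3 T4 T5.
T1: 0→12
T2: 12→23
T3: 23→37
T4: 37→45
T5: 45→60
Sum = 12+23+37+45+60 = 177.
EDD (increasing due date): T4 T3 T2 T5 T1.
T4: 0→8
T3: 8→22
T2: 22→33
T5: 33→48
T1: 48→60
Sum = 8+22+33+48+60 = 171.
SPT 163, LPT 197, FIFO 177, EDD 171 → minimum 163.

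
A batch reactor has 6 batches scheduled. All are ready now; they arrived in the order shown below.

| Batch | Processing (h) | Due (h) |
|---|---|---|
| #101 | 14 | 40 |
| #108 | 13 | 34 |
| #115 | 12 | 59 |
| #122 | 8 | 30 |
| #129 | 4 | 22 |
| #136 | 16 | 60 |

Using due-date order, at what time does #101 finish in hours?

39

EDD (increasing due date): #129 #122 #108 #101 #115 #136.
#129: 0→4
#122: 4→12
#108: 12→25
#101: 25→39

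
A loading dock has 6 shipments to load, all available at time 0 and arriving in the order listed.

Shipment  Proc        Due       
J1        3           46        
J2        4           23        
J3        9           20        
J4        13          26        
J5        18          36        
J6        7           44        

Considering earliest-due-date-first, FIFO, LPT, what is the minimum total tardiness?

23

EDD (increasing due date): J3 J2 J4 J5 J6 J1.
J3: 0→9, due 20, tardiness 0
J2: 9→13, due 23, tardiness 0
J4: 13→26, due 26, tardiness 0
J5: 26→44, due 36, tardiness 8
J6: 44→51, due 44, tardiness 7
J1: 51→54, due 46, tardiness 8
Sum = 0+0+0+8+7+8 = 23.
FIFO (arrival order): J1 J2 J3 J4 J5 J6.
J1: 0→3, due 46, tardiness 0
J2: 3→7, due 23, tardiness 0
J3: 7→16, due 20, tardiness 0
J4: 16→29, due 26, tardiness 3
J5: 29→47, due 36, tardiness 11
J6: 47→54, due 44, tardiness 10
Sum = 0+0+0+3+11+10 = 24.
LPT (decreasing processing time): J5 J4 J3 J6 J2 J1.
J5: 0→18, due 36, tardiness 0
J4: 18→31, due 26, tardiness 5
J3: 31→40, due 20, tardiness 20
J6: 40→47, due 44, tardiness 3
J2: 47→51, due 23, tardiness 28
J1: 51→54, due 46, tardiness 8
Sum = 0+5+20+3+28+8 = 64.
EDD 23, FIFO 24, LPT 64 → minimum 23.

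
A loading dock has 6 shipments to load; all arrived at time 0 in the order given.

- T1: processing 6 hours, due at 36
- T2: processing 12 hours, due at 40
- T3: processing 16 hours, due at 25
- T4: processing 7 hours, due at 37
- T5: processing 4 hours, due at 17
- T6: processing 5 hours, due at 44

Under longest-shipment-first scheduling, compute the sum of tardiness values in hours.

40

LPT (decreasing processing time): T3 T2 T4 T1 T6 T5.
T3: 0→16, due 25, tardiness 0
T2: 16→28, due 40, tardiness 0
T4: 28→35, due 37, tardiness 0
T1: 35→41, due 36, tardiness 5
T6: 41→46, due 44, tardiness 2
T5: 46→50, due 17, tardiness 33
Sum = 0+0+0+5+2+33 = 40.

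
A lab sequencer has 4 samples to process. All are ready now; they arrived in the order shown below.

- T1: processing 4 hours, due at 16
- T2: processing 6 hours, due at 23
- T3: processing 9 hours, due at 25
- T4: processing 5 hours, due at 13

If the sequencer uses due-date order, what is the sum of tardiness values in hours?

0

EDD (increasing due date): T4 T1 T2 T3.
T4: 0→5, due 13, tardiness 0
T1: 5→9, due 16, tardiness 0
T2: 9→15, due 23, tardiness 0
T3: 15→24, due 25, tardiness 0
Sum = 0+0+0+0 = 0.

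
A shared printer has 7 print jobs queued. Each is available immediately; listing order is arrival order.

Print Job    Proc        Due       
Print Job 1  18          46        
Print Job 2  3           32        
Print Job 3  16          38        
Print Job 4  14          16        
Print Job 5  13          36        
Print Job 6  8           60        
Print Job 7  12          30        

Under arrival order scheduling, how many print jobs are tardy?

FIFO (arrival order): Print Job 1 Print Job 2 Print Job 3 Print Job 4 Print Job 5 Print Job 6 Print Job 7.
Print Job 1: 0→18, due 46, tardiness 0
Print Job 2: 18→21, due 32, tardiness 0
Print Job 3: 21→37, due 38, tardiness 0
Print Job 4: 37→51, due 16, tardiness 35
Print Job 5: 51→64, due 36, tardiness 28
Print Job 6: 64→72, due 60, tardiness 12
Print Job 7: 72→84, due 30, tardiness 54
Late print jobs: 4.

4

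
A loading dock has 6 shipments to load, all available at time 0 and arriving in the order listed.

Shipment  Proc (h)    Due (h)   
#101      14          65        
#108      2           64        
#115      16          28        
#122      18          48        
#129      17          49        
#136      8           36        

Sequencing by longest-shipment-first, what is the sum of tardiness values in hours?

LPT (decreasing processing time): #122 #129 #115 #101 #136 #108.
#122: 0→18, due 48, tardiness 0
#129: 18→35, due 49, tardiness 0
#115: 35→51, due 28, tardiness 23
#101: 51→65, due 65, tardiness 0
#136: 65→73, due 36, tardiness 37
#108: 73→75, due 64, tardiness 11
Sum = 0+0+23+0+37+11 = 71.

71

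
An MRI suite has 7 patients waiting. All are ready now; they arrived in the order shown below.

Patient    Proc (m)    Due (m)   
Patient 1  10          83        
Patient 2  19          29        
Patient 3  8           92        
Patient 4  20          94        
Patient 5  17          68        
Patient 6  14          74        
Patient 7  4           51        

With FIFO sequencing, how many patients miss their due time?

FIFO (arrival order): Patient 1 Patient 2 Patient 3 Patient 4 Patient 5 Patient 6 Patient 7.
Patient 1: 0→10, due 83, tardiness 0
Patient 2: 10→29, due 29, tardiness 0
Patient 3: 29→37, due 92, tardiness 0
Patient 4: 37→57, due 94, tardiness 0
Patient 5: 57→74, due 68, tardiness 6
Patient 6: 74→88, due 74, tardiness 14
Patient 7: 88→92, due 51, tardiness 41
Late patients: 3.

3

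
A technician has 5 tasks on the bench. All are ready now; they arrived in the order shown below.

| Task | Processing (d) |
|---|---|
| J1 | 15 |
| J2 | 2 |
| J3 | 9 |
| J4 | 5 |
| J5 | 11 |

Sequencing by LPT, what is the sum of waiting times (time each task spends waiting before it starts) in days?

LPT (decreasing processing time): J1 J5 J3 J4 J2.
J1: waits 0, runs 0→15
J5: waits 15, runs 15→26
J3: waits 26, runs 26→35
J4: waits 35, runs 35→40
J2: waits 40, runs 40→42
Sum = 0+15+26+35+40 = 116.

116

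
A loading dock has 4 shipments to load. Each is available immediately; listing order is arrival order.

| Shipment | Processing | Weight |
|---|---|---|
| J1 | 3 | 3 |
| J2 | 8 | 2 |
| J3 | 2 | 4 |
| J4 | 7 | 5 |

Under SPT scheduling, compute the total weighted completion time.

123

SPT (increasing processing time): J3 J1 J4 J2.
J3: finishes 2, weight 4, w·C = 8
J1: finishes 5, weight 3, w·C = 15
J4: finishes 12, weight 5, w·C = 60
J2: finishes 20, weight 2, w·C = 40
Sum = 8+15+60+40 = 123.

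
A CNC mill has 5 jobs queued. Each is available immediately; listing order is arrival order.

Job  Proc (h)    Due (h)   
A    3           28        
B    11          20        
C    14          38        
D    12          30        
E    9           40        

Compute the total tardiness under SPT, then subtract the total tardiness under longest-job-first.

-25

SPT (increasing processing time): A E B D C.
A: 0→3, due 28, tardiness 0
E: 3→12, due 40, tardiness 0
B: 12→23, due 20, tardiness 3
D: 23→35, due 30, tardiness 5
C: 35→49, due 38, tardiness 11
Sum = 0+0+3+5+11 = 19.
LPT (decreasing processing time): C D B E A.
C: 0→14, due 38, tardiness 0
D: 14→26, due 30, tardiness 0
B: 26→37, due 20, tardiness 17
E: 37→46, due 40, tardiness 6
A: 46→49, due 28, tardiness 21
Sum = 0+0+17+6+21 = 44.
Difference = 19 − 44 = -25.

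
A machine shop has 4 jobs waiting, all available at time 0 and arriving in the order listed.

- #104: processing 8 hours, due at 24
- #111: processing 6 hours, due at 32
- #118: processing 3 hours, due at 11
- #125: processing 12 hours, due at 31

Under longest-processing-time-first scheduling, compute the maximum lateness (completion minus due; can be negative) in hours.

LPT (decreasing processing time): #125 #104 #111 #118.
#125: 0→12, due 31, lateness -19
#104: 12→20, due 24, lateness -4
#111: 20→26, due 32, lateness -6
#118: 26→29, due 11, lateness 18
Maximum = 18.

18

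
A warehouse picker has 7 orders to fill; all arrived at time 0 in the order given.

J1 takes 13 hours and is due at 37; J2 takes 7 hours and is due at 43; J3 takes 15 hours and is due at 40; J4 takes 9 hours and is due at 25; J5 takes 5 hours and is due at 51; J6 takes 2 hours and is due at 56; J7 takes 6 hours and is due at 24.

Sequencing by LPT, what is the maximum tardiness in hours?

LPT (decreasing processing time): J3 J1 J4 J2 J7 J5 J6.
J3: 0→15, due 40, tardiness 0
J1: 15→28, due 37, tardiness 0
J4: 28→37, due 25, tardiness 12
J2: 37→44, due 43, tardiness 1
J7: 44→50, due 24, tardiness 26
J5: 50→55, due 51, tardiness 4
J6: 55→57, due 56, tardiness 1
Maximum = 26.

26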